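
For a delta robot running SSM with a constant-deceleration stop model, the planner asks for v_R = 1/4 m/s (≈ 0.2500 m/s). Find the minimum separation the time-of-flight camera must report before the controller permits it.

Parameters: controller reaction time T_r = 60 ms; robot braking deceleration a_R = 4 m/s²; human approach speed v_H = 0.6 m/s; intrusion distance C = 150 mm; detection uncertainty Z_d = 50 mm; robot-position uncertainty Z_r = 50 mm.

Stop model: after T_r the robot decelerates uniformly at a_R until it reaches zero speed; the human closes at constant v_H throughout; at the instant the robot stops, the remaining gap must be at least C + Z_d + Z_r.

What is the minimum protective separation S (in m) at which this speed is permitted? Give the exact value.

stop time T_s = (1/4)/4 = 0.0625 s
robot in T_r: 0.2500·0.0600 = 0.0150 m
braking distance = 0.2500²/(2·4.0000) = 0.0078 m
person approaches 0.6000·(0.0600+0.0625) = 0.0735 m
residual clearance needed = 0.1500+0.0500+0.0500 = 0.2500 m
S_min ≈ 0.0150+0.0078+0.0735+0.2500  ⇒  S_min = 5541/16000 m

S_min = 5541/16000 m = 0.3463 m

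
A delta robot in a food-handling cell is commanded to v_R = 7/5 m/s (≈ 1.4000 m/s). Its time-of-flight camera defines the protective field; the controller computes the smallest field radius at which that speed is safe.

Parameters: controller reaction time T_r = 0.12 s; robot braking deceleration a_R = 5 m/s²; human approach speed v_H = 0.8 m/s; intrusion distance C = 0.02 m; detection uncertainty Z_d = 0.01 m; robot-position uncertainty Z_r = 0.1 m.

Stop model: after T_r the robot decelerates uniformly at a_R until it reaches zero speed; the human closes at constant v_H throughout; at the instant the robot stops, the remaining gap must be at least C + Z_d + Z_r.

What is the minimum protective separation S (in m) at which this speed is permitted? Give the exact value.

S_min = 407/500 m = 0.8140 m

braking lasts T_s = (7/5)/5 = 0.2800 s
reaction-phase robot travel = 1.4000·0.1200 = 0.1680 m
robot under decel: 1.4000²/(2·5.0000) = 0.1960 m
person approaches 0.8000·(0.1200+0.2800) = 0.3200 m
margins: 0.0200+0.0100+0.1000 = 0.1300 m
S_min ≈ 0.1680+0.1960+0.3200+0.1300  ⇒  S_min = 407/500 m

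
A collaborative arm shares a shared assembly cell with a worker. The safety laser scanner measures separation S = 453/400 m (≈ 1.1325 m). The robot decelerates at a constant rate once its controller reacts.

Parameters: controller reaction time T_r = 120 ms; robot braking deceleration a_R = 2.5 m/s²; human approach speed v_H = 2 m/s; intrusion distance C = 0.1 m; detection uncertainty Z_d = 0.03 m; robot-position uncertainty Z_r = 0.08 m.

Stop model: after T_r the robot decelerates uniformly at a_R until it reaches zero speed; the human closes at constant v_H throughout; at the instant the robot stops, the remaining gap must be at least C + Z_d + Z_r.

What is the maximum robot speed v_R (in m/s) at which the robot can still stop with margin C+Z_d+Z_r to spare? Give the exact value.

v_R_max = 13/20 m/s = 0.6500 m/s

collect terms ⇒ (1/5)·v_R² + (23/25)·v_R + (-273/400) = 0
  disc = (23/25)² − 4·(1/5)·(-273/400) = 3481/2500 ; √disc = 59/50
  v_R = (−(23/25) + 59/50) / (2·(1/5)) = 13/20 m/s
check:
braking lasts T_s = (13/20)/(5/2) = 0.2600 s
robot covers v_R·T_r = 0.6500·0.1200 = 0.0780 m before braking
robot under decel: 0.6500²/(2·2.5000) = 0.0845 m
human over T_r+T_s: 2.0000·(0.1200+0.2600) = 0.7600 m
residual clearance needed = 0.1000+0.0300+0.0800 = 0.2100 m
sum ≈ 0.0780+0.0845+0.7600+0.2100 ≈ 1.1325 m = S ✓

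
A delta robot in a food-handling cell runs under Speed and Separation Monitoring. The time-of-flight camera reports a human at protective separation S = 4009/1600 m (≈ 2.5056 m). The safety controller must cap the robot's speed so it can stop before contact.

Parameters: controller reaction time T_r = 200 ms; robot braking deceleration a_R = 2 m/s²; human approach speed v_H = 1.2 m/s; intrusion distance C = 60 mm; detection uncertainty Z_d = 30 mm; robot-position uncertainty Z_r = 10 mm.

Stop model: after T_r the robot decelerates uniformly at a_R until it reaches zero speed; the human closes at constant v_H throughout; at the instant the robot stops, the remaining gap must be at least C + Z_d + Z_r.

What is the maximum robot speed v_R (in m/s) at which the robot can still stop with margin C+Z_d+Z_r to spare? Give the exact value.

v_R_max = 7/4 m/s = 1.7500 m/s

quadratic (1/4)·v² + (4/5)·v + (-693/320) = 0
  disc = (4/5)² − 4·(1/4)·(-693/320) = 4489/1600 ; √disc = 67/40
  v_R = (−(4/5) + 67/40) / (2·(1/4)) = 7/4 m/s
check:
stop time T_s = (7/4)/2 = 0.8750 s
reaction-phase robot travel = 1.7500·0.2000 = 0.3500 m
robot under decel: 1.7500²/(2·2.0000) = 0.7656 m
person approaches 1.2000·(0.2000+0.8750) = 1.2900 m
residual clearance needed = 0.0600+0.0300+0.0100 = 0.1000 m
sum ≈ 0.3500+0.7656+1.2900+0.1000 ≈ 2.5056 m = S ✓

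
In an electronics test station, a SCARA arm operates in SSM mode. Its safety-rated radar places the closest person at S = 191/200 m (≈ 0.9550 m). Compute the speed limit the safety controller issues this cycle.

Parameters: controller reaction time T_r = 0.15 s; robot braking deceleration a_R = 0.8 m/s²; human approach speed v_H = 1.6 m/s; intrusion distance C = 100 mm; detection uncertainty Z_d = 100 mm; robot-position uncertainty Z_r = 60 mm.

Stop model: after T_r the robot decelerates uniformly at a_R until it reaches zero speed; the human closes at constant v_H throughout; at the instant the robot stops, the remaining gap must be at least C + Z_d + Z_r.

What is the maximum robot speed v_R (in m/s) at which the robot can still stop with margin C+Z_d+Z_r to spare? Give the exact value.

v_R_max = 1/5 m/s = 0.2000 m/s

quadratic (5/8)·v² + (43/20)·v + (-91/200) = 0
  disc = (43/20)² − 4·(5/8)·(-91/200) = 144/25 ; √disc = 12/5
  v_R = (−(43/20) + 12/5) / (2·(5/8)) = 1/5 m/s
check:
stop time T_s = (1/5)/(4/5) = 0.2500 s
reaction-phase robot travel = 0.2000·0.1500 = 0.0300 m
robot under decel: 0.2000²/(2·0.8000) = 0.0250 m
human closes 1.6000·0.4000 = 0.6400 m
margins: 0.1000+0.1000+0.0600 = 0.2600 m
sum ≈ 0.0300+0.0250+0.6400+0.2600 ≈ 0.9550 m = S ✓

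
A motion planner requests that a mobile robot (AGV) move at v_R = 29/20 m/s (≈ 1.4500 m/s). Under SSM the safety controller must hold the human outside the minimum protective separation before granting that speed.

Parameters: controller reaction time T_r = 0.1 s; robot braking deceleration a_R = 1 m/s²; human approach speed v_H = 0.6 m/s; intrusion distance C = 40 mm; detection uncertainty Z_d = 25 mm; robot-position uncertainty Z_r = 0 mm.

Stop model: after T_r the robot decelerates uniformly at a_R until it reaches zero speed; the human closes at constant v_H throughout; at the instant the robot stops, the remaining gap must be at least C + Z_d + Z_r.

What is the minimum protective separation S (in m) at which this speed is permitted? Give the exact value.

S_min = 1753/800 m = 2.1913 m

T_s = v_R/a_R = (29/20)/1 = 1.4500 s
robot in T_r: 1.4500·0.1000 = 0.1450 m
robot covers 1.4500·1.4500 − ½·1.0000·1.4500² = 1.0513 m while stopping
human closes 0.6000·1.5500 = 0.9300 m
C+Z_d+Z_r = 0.0400+0.0250+0.0000 = 0.0650 m
S_min ≈ 0.1450+1.0513+0.9300+0.0650  ⇒  S_min = 1753/800 m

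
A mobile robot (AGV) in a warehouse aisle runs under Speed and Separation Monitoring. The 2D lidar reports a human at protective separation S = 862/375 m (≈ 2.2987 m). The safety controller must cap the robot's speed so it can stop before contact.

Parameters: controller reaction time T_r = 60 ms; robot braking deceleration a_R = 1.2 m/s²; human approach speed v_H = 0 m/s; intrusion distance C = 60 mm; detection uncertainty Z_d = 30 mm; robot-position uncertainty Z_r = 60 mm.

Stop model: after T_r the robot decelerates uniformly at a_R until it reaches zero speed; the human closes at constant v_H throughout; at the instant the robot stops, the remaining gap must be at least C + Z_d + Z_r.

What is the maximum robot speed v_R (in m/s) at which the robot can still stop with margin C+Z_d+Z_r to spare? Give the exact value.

at the boundary: (5/12)·v² + (3/50)·v + (-3223/1500) = 0
  disc = (3/50)² − 4·(5/12)·(-3223/1500) = 20164/5625 ; √disc = 142/75
  v_R = (−(3/50) + 142/75) / (2·(5/12)) = 11/5 m/s
check:
braking lasts T_s = (11/5)/(6/5) = 1.8333 s
robot covers v_R·T_r = 2.2000·0.0600 = 0.1320 m before braking
robot covers 2.2000·1.8333 − ½·1.2000·1.8333² = 2.0167 m while stopping
human over T_r+T_s: 0.0000·(0.0600+1.8333) = 0.0000 m
residual clearance needed = 0.0600+0.0300+0.0600 = 0.1500 m
sum ≈ 0.1320+2.0167+0.0000+0.1500 ≈ 2.2987 m = S ✓

v_R_max = 11/5 m/s = 2.2000 m/s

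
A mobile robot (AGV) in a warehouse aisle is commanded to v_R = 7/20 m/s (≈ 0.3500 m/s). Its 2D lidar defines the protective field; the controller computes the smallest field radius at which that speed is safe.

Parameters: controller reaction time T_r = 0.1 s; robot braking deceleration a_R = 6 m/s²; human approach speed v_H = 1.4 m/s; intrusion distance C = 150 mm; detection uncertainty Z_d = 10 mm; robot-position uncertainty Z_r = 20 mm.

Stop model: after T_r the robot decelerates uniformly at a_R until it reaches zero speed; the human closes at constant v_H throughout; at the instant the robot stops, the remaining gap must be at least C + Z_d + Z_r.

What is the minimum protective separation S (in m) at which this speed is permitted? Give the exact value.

S_min = 143/320 m = 0.4469 m

braking lasts T_s = (7/20)/6 = 0.0583 s
robot in T_r: 0.3500·0.1000 = 0.0350 m
braking distance = 0.3500²/(2·6.0000) = 0.0102 m
human over T_r+T_s: 1.4000·(0.1000+0.0583) = 0.2217 m
margins: 0.1500+0.0100+0.0200 = 0.1800 m
S_min ≈ 0.0350+0.0102+0.2217+0.1800  ⇒  S_min = 143/320 m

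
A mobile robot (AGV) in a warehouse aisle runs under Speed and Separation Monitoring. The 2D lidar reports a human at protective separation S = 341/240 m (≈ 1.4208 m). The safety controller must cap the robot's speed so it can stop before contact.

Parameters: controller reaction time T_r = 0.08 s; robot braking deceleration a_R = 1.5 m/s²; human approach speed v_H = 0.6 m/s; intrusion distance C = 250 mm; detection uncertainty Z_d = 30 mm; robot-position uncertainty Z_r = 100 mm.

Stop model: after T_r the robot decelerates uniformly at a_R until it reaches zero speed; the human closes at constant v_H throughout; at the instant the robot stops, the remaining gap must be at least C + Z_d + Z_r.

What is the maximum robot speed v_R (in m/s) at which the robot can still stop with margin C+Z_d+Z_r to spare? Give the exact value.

v_R_max = 23/20 m/s = 1.1500 m/s

collect terms ⇒ (1/3)·v_R² + (12/25)·v_R + (-5957/6000) = 0
  disc = (12/25)² − 4·(1/3)·(-5957/6000) = 34969/22500 ; √disc = 187/150
  v_R = (−(12/25) + 187/150) / (2·(1/3)) = 23/20 m/s
check:
T_s = v_R/a_R = (23/20)/(3/2) = 0.7667 s
robot covers v_R·T_r = 1.1500·0.0800 = 0.0920 m before braking
braking distance = 1.1500²/(2·1.5000) = 0.4408 m
person approaches 0.6000·(0.0800+0.7667) = 0.5080 m
C+Z_d+Z_r = 0.2500+0.0300+0.1000 = 0.3800 m
sum ≈ 0.0920+0.4408+0.5080+0.3800 ≈ 1.4208 m = S ✓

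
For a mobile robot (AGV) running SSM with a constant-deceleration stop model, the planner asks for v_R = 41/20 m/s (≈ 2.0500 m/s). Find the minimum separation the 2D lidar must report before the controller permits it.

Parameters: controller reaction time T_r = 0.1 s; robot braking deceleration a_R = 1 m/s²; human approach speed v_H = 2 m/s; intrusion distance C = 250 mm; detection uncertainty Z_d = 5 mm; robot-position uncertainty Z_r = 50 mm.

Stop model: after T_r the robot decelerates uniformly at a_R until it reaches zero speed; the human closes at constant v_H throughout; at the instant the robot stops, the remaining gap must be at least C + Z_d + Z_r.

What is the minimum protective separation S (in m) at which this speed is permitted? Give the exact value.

S_min = 5529/800 m = 6.9112 m

stop time T_s = (41/20)/1 = 2.0500 s
reaction-phase robot travel = 2.0500·0.1000 = 0.2050 m
robot under decel: 2.0500²/(2·1.0000) = 2.1012 m
person approaches 2.0000·(0.1000+2.0500) = 4.3000 m
residual clearance needed = 0.2500+0.0050+0.0500 = 0.3050 m
S_min ≈ 0.2050+2.1012+4.3000+0.3050  ⇒  S_min = 5529/800 m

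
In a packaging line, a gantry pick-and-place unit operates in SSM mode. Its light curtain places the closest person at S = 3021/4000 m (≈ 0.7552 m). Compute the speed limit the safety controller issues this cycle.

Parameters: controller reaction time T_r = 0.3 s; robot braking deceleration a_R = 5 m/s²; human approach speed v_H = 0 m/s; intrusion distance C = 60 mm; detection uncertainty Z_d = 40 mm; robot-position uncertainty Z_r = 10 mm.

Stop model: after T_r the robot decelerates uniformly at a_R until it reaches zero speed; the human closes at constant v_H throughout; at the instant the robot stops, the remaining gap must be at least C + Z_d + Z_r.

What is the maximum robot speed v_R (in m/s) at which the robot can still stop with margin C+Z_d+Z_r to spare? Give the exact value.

v_R_max = 29/20 m/s = 1.4500 m/s

collect terms ⇒ (1/10)·v_R² + (3/10)·v_R + (-2581/4000) = 0
  disc = (3/10)² − 4·(1/10)·(-2581/4000) = 3481/10000 ; √disc = 59/100
  v_R = (−(3/10) + 59/100) / (2·(1/10)) = 29/20 m/s
check:
stop time T_s = (29/20)/5 = 0.2900 s
robot covers v_R·T_r = 1.4500·0.3000 = 0.4350 m before braking
robot under decel: 1.4500²/(2·5.0000) = 0.2102 m
human over T_r+T_s: 0.0000·(0.3000+0.2900) = 0.0000 m
C+Z_d+Z_r = 0.0600+0.0400+0.0100 = 0.1100 m
sum ≈ 0.4350+0.2102+0.0000+0.1100 ≈ 0.7552 m = S ✓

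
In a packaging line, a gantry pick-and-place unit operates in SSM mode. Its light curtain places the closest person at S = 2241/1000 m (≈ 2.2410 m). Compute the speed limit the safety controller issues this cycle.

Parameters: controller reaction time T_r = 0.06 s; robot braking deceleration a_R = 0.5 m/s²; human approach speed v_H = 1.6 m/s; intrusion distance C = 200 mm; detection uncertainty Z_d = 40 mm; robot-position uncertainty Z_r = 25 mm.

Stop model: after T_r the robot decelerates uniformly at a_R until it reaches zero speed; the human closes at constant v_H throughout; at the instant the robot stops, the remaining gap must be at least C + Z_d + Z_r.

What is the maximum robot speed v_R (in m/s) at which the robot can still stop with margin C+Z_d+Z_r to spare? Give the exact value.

quadratic (1)·v² + (163/50)·v + (-47/25) = 0
  disc = (163/50)² − 4·(1)·(-47/25) = 45369/2500 ; √disc = 213/50
  v_R = (−(163/50) + 213/50) / (2·(1)) = 1/2 m/s
check:
stop time T_s = (1/2)/(1/2) = 1.0000 s
robot covers v_R·T_r = 0.5000·0.0600 = 0.0300 m before braking
braking distance = 0.5000²/(2·0.5000) = 0.2500 m
human over T_r+T_s: 1.6000·(0.0600+1.0000) = 1.6960 m
residual clearance needed = 0.2000+0.0400+0.0250 = 0.2650 m
sum ≈ 0.0300+0.2500+1.6960+0.2650 ≈ 2.2410 m = S ✓

v_R_max = 1/2 m/s = 0.5000 m/s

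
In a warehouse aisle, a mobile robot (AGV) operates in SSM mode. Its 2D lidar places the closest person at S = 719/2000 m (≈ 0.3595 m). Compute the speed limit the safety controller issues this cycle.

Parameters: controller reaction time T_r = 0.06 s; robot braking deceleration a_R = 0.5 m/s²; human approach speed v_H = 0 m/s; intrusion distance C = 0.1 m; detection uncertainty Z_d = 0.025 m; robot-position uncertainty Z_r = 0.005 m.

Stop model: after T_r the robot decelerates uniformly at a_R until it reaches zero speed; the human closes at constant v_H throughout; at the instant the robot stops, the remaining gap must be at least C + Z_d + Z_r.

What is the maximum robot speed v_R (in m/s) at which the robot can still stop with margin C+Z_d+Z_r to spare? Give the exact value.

v_R_max = 9/20 m/s = 0.4500 m/s

at the boundary: (1)·v² + (3/50)·v + (-459/2000) = 0
  disc = (3/50)² − 4·(1)·(-459/2000) = 576/625 ; √disc = 24/25
  v_R = (−(3/50) + 24/25) / (2·(1)) = 9/20 m/s
check:
T_s = v_R/a_R = (9/20)/(1/2) = 0.9000 s
reaction-phase robot travel = 0.4500·0.0600 = 0.0270 m
robot under decel: 0.4500²/(2·0.5000) = 0.2025 m
human over T_r+T_s: 0.0000·(0.0600+0.9000) = 0.0000 m
C+Z_d+Z_r = 0.1000+0.0250+0.0050 = 0.1300 m
sum ≈ 0.0270+0.2025+0.0000+0.1300 ≈ 0.3595 m = S ✓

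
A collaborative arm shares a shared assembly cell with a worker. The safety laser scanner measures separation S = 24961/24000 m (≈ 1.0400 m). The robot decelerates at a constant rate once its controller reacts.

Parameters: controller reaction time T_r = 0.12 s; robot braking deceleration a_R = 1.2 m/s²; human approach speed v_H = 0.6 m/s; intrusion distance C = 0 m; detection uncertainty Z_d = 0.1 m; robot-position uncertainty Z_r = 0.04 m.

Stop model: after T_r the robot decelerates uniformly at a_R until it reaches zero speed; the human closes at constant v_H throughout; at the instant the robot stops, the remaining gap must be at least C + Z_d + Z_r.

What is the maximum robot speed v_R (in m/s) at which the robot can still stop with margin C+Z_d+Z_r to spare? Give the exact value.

v_R_max = 17/20 m/s = 0.8500 m/s

at the boundary: (5/12)·v² + (31/50)·v + (-19873/24000) = 0
  disc = (31/50)² − 4·(5/12)·(-19873/24000) = 635209/360000 ; √disc = 797/600
  v_R = (−(31/50) + 797/600) / (2·(5/12)) = 17/20 m/s
check:
stop time T_s = (17/20)/(6/5) = 0.7083 s
robot in T_r: 0.8500·0.1200 = 0.1020 m
robot under decel: 0.8500²/(2·1.2000) = 0.3010 m
human over T_r+T_s: 0.6000·(0.1200+0.7083) = 0.4970 m
C+Z_d+Z_r = 0.0000+0.1000+0.0400 = 0.1400 m
sum ≈ 0.1020+0.3010+0.4970+0.1400 ≈ 1.0400 m = S ✓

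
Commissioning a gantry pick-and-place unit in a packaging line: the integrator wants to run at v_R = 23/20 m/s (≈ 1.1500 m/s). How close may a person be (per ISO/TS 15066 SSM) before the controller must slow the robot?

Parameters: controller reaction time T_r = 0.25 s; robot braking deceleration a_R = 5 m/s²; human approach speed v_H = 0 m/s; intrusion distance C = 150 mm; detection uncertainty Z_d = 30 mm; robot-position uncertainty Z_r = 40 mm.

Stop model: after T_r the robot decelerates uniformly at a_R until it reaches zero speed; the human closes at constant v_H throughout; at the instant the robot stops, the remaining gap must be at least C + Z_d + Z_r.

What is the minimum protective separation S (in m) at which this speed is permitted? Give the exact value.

S_min = 2559/4000 m = 0.6398 m

braking lasts T_s = (23/20)/5 = 0.2300 s
reaction-phase robot travel = 1.1500·0.2500 = 0.2875 m
robot covers 1.1500·0.2300 − ½·5.0000·0.2300² = 0.1323 m while stopping
person approaches 0.0000·(0.2500+0.2300) = 0.0000 m
residual clearance needed = 0.1500+0.0300+0.0400 = 0.2200 m
S_min ≈ 0.2875+0.1323+0.0000+0.2200  ⇒  S_min = 2559/4000 m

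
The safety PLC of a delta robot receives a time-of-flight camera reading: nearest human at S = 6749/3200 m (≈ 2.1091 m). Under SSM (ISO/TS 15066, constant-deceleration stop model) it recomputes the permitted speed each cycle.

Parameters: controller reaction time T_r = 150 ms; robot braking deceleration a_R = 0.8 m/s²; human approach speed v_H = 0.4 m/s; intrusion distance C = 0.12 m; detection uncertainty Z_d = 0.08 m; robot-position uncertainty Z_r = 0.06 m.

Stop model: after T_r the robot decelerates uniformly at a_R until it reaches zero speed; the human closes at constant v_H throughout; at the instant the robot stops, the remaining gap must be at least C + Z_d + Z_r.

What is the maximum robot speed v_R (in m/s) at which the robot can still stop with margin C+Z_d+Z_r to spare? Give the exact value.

v_R_max = 5/4 m/s = 1.2500 m/s

collect terms ⇒ (5/8)·v_R² + (13/20)·v_R + (-229/128) = 0
  disc = (13/20)² − 4·(5/8)·(-229/128) = 31329/6400 ; √disc = 177/80
  v_R = (−(13/20) + 177/80) / (2·(5/8)) = 5/4 m/s
check:
braking lasts T_s = (5/4)/(4/5) = 1.5625 s
robot in T_r: 1.2500·0.1500 = 0.1875 m
braking distance = 1.2500²/(2·0.8000) = 0.9766 m
human over T_r+T_s: 0.4000·(0.1500+1.5625) = 0.6850 m
C+Z_d+Z_r = 0.1200+0.0800+0.0600 = 0.2600 m
sum ≈ 0.1875+0.9766+0.6850+0.2600 ≈ 2.1091 m = S ✓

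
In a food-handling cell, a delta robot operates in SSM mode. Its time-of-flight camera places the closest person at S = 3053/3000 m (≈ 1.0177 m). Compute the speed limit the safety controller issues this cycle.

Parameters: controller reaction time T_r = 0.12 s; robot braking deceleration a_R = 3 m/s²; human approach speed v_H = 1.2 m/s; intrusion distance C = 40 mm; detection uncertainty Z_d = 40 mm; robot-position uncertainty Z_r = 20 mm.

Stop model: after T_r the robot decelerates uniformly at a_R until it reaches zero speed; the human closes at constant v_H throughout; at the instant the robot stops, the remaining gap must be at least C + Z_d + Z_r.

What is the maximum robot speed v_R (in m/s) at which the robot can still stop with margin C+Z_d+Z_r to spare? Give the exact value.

collect terms ⇒ (1/6)·v_R² + (13/25)·v_R + (-2321/3000) = 0
  disc = (13/25)² − 4·(1/6)·(-2321/3000) = 17689/22500 ; √disc = 133/150
  v_R = (−(13/25) + 133/150) / (2·(1/6)) = 11/10 m/s
check:
stop time T_s = (11/10)/3 = 0.3667 s
robot covers v_R·T_r = 1.1000·0.1200 = 0.1320 m before braking
robot covers 1.1000·0.3667 − ½·3.0000·0.3667² = 0.2017 m while stopping
human over T_r+T_s: 1.2000·(0.1200+0.3667) = 0.5840 m
residual clearance needed = 0.0400+0.0400+0.0200 = 0.1000 m
sum ≈ 0.1320+0.2017+0.5840+0.1000 ≈ 1.0177 m = S ✓

v_R_max = 11/10 m/s = 1.1000 m/s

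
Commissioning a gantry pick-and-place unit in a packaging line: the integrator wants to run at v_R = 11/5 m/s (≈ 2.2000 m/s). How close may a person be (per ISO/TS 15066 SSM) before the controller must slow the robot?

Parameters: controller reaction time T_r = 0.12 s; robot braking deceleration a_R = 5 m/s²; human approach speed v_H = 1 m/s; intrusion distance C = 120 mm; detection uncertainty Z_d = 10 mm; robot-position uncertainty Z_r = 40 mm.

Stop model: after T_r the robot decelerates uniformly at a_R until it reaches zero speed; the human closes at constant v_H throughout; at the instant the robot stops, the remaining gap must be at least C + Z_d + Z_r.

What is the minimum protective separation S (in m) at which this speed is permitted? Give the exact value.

stop time T_s = (11/5)/5 = 0.4400 s
robot in T_r: 2.2000·0.1200 = 0.2640 m
braking distance = 2.2000²/(2·5.0000) = 0.4840 m
human closes 1.0000·0.5600 = 0.5600 m
C+Z_d+Z_r = 0.1200+0.0100+0.0400 = 0.1700 m
S_min ≈ 0.2640+0.4840+0.5600+0.1700  ⇒  S_min = 739/500 m

S_min = 739/500 m = 1.4780 m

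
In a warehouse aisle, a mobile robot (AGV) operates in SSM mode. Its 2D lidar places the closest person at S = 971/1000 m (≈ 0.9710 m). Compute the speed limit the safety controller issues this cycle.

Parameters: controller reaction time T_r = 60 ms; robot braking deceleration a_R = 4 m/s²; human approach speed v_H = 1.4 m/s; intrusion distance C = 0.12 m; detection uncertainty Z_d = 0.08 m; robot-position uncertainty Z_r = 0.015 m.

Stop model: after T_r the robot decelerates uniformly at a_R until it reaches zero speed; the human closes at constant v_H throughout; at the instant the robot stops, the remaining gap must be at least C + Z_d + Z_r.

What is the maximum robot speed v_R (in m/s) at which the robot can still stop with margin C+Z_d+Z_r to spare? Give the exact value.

quadratic (1/8)·v² + (41/100)·v + (-84/125) = 0
  disc = (41/100)² − 4·(1/8)·(-84/125) = 5041/10000 ; √disc = 71/100
  v_R = (−(41/100) + 71/100) / (2·(1/8)) = 6/5 m/s
check:
T_s = v_R/a_R = (6/5)/4 = 0.3000 s
reaction-phase robot travel = 1.2000·0.0600 = 0.0720 m
robot covers 1.2000·0.3000 − ½·4.0000·0.3000² = 0.1800 m while stopping
human closes 1.4000·0.3600 = 0.5040 m
C+Z_d+Z_r = 0.1200+0.0800+0.0150 = 0.2150 m
sum ≈ 0.0720+0.1800+0.5040+0.2150 ≈ 0.9710 m = S ✓

v_R_max = 6/5 m/s = 1.2000 m/s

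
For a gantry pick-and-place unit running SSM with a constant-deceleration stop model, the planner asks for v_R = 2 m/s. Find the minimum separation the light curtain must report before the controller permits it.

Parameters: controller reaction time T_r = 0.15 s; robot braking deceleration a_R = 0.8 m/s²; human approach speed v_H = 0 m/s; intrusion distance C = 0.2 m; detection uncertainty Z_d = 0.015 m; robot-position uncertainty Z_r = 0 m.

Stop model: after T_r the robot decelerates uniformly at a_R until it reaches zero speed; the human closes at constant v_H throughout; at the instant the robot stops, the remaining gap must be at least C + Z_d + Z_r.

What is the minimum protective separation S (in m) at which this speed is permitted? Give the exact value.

S_min = 603/200 m = 3.0150 m

stop time T_s = 2/(4/5) = 2.5000 s
reaction-phase robot travel = 2.0000·0.1500 = 0.3000 m
robot under decel: 2.0000²/(2·0.8000) = 2.5000 m
human over T_r+T_s: 0.0000·(0.1500+2.5000) = 0.0000 m
residual clearance needed = 0.2000+0.0150+0.0000 = 0.2150 m
S_min ≈ 0.3000+2.5000+0.0000+0.2150  ⇒  S_min = 603/200 m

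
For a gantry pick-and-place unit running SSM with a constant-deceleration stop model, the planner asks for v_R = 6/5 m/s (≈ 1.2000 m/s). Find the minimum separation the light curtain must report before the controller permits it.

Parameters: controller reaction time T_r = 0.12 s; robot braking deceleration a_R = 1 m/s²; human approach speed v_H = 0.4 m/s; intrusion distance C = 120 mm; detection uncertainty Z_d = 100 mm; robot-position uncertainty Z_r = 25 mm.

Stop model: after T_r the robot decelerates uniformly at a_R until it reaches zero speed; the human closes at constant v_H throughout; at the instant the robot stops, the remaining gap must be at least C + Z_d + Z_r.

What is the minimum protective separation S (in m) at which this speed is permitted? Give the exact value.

braking lasts T_s = (6/5)/1 = 1.2000 s
reaction-phase robot travel = 1.2000·0.1200 = 0.1440 m
robot under decel: 1.2000²/(2·1.0000) = 0.7200 m
person approaches 0.4000·(0.1200+1.2000) = 0.5280 m
margins: 0.1200+0.1000+0.0250 = 0.2450 m
S_min ≈ 0.1440+0.7200+0.5280+0.2450  ⇒  S_min = 1637/1000 m

S_min = 1637/1000 m = 1.6370 m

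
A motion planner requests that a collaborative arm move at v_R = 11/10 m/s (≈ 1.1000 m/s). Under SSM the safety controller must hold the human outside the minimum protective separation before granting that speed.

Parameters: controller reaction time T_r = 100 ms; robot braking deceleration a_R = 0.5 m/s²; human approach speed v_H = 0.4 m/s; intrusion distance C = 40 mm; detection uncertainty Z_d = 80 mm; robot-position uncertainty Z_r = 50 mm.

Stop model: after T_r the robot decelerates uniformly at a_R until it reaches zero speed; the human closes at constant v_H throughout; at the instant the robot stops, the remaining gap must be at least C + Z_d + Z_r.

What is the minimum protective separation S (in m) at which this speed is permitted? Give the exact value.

S_min = 241/100 m = 2.4100 m

T_s = v_R/a_R = (11/10)/(1/2) = 2.2000 s
robot covers v_R·T_r = 1.1000·0.1000 = 0.1100 m before braking
robot under decel: 1.1000²/(2·0.5000) = 1.2100 m
human over T_r+T_s: 0.4000·(0.1000+2.2000) = 0.9200 m
C+Z_d+Z_r = 0.0400+0.0800+0.0500 = 0.1700 m
S_min ≈ 0.1100+1.2100+0.9200+0.1700  ⇒  S_min = 241/100 m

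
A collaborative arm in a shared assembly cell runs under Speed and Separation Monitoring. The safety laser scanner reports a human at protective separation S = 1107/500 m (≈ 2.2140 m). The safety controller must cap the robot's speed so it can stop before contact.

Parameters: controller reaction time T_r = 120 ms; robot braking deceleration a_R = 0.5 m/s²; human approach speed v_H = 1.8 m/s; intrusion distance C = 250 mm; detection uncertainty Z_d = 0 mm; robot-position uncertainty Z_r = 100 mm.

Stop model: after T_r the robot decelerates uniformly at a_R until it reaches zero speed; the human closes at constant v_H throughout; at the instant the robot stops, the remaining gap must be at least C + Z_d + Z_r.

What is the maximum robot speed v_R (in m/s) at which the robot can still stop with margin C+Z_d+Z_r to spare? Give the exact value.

collect terms ⇒ (1)·v_R² + (93/25)·v_R + (-206/125) = 0
  disc = (93/25)² − 4·(1)·(-206/125) = 12769/625 ; √disc = 113/25
  v_R = (−(93/25) + 113/25) / (2·(1)) = 2/5 m/s
check:
T_s = v_R/a_R = (2/5)/(1/2) = 0.8000 s
reaction-phase robot travel = 0.4000·0.1200 = 0.0480 m
robot covers 0.4000·0.8000 − ½·0.5000·0.8000² = 0.1600 m while stopping
human closes 1.8000·0.9200 = 1.6560 m
margins: 0.2500+0.0000+0.1000 = 0.3500 m
sum ≈ 0.0480+0.1600+1.6560+0.3500 ≈ 2.2140 m = S ✓

v_R_max = 2/5 m/s = 0.4000 m/s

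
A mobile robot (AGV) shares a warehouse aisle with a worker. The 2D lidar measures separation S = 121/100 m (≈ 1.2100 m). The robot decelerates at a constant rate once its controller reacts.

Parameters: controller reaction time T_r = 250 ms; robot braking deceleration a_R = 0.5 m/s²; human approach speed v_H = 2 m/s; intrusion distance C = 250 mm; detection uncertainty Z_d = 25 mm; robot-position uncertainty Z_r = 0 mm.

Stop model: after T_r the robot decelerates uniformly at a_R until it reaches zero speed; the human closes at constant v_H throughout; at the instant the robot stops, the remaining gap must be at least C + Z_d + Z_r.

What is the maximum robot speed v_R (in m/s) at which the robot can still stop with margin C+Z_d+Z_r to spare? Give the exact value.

v_R_max = 1/10 m/s = 0.1000 m/s

quadratic (1)·v² + (17/4)·v + (-87/200) = 0
  disc = (17/4)² − 4·(1)·(-87/200) = 7921/400 ; √disc = 89/20
  v_R = (−(17/4) + 89/20) / (2·(1)) = 1/10 m/s
check:
braking lasts T_s = (1/10)/(1/2) = 0.2000 s
reaction-phase robot travel = 0.1000·0.2500 = 0.0250 m
robot under decel: 0.1000²/(2·0.5000) = 0.0100 m
human over T_r+T_s: 2.0000·(0.2500+0.2000) = 0.9000 m
margins: 0.2500+0.0250+0.0000 = 0.2750 m
sum ≈ 0.0250+0.0100+0.9000+0.2750 ≈ 1.2100 m = S ✓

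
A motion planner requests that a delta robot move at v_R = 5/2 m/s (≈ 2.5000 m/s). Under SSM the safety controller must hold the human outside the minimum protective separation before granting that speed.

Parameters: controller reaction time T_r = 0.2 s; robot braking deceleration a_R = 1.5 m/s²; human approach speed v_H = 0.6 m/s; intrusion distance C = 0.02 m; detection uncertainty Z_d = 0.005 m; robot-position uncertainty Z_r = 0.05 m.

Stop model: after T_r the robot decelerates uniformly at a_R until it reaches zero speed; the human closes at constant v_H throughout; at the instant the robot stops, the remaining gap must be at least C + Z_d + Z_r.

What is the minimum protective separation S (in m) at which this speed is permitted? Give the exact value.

T_s = v_R/a_R = (5/2)/(3/2) = 1.6667 s
robot covers v_R·T_r = 2.5000·0.2000 = 0.5000 m before braking
robot covers 2.5000·1.6667 − ½·1.5000·1.6667² = 2.0833 m while stopping
human over T_r+T_s: 0.6000·(0.2000+1.6667) = 1.1200 m
C+Z_d+Z_r = 0.0200+0.0050+0.0500 = 0.0750 m
S_min ≈ 0.5000+2.0833+1.1200+0.0750  ⇒  S_min = 2267/600 m

S_min = 2267/600 m = 3.7783 m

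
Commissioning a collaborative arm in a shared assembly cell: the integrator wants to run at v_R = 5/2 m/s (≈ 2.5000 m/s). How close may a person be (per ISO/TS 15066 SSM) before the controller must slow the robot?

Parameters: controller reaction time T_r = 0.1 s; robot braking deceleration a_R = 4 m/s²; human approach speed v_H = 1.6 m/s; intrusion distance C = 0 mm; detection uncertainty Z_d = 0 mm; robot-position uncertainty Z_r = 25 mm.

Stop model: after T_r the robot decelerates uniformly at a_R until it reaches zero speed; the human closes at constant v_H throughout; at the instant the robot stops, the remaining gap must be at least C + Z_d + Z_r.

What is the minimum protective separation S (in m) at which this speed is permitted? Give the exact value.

T_s = v_R/a_R = (5/2)/4 = 0.6250 s
robot covers v_R·T_r = 2.5000·0.1000 = 0.2500 m before braking
robot under decel: 2.5000²/(2·4.0000) = 0.7812 m
person approaches 1.6000·(0.1000+0.6250) = 1.1600 m
margins: 0.0000+0.0000+0.0250 = 0.0250 m
S_min ≈ 0.2500+0.7812+1.1600+0.0250  ⇒  S_min = 1773/800 m

S_min = 1773/800 m = 2.2163 m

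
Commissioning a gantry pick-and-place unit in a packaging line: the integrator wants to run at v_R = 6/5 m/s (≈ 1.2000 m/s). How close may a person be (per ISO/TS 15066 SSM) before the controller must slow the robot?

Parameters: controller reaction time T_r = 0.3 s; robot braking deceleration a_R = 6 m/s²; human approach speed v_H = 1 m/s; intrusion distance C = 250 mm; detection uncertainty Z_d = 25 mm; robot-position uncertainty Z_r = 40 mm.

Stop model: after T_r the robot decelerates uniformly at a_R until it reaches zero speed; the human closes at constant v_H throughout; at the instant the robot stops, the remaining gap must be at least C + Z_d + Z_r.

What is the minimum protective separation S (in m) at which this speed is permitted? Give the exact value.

S_min = 259/200 m = 1.2950 m

braking lasts T_s = (6/5)/6 = 0.2000 s
robot in T_r: 1.2000·0.3000 = 0.3600 m
braking distance = 1.2000²/(2·6.0000) = 0.1200 m
human over T_r+T_s: 1.0000·(0.3000+0.2000) = 0.5000 m
residual clearance needed = 0.2500+0.0250+0.0400 = 0.3150 m
S_min ≈ 0.3600+0.1200+0.5000+0.3150  ⇒  S_min = 259/200 m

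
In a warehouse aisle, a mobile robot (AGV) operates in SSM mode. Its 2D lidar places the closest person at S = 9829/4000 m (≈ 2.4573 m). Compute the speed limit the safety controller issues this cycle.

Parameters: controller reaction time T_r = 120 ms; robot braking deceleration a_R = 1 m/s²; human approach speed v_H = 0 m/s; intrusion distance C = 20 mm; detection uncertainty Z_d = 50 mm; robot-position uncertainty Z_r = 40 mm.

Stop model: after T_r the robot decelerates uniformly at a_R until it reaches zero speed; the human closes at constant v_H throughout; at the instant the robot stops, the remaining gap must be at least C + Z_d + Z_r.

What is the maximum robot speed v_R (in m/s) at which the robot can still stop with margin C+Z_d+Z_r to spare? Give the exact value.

v_R_max = 41/20 m/s = 2.0500 m/s

collect terms ⇒ (1/2)·v_R² + (3/25)·v_R + (-9389/4000) = 0
  disc = (3/25)² − 4·(1/2)·(-9389/4000) = 47089/10000 ; √disc = 217/100
  v_R = (−(3/25) + 217/100) / (2·(1/2)) = 41/20 m/s
check:
T_s = v_R/a_R = (41/20)/1 = 2.0500 s
reaction-phase robot travel = 2.0500·0.1200 = 0.2460 m
robot under decel: 2.0500²/(2·1.0000) = 2.1012 m
human over T_r+T_s: 0.0000·(0.1200+2.0500) = 0.0000 m
margins: 0.0200+0.0500+0.0400 = 0.1100 m
sum ≈ 0.2460+2.1012+0.0000+0.1100 ≈ 2.4573 m = S ✓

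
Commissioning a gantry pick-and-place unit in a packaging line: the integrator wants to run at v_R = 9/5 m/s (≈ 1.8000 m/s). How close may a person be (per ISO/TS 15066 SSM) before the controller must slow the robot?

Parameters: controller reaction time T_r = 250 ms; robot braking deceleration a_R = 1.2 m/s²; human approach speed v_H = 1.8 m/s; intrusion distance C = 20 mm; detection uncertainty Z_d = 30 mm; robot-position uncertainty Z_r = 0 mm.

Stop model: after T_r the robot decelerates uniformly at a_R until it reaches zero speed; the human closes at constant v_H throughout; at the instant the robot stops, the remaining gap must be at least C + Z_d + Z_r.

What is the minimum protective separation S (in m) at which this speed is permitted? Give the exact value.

T_s = v_R/a_R = (9/5)/(6/5) = 1.5000 s
robot covers v_R·T_r = 1.8000·0.2500 = 0.4500 m before braking
braking distance = 1.8000²/(2·1.2000) = 1.3500 m
human over T_r+T_s: 1.8000·(0.2500+1.5000) = 3.1500 m
C+Z_d+Z_r = 0.0200+0.0300+0.0000 = 0.0500 m
S_min ≈ 0.4500+1.3500+3.1500+0.0500  ⇒  S_min = 5 m

S_min = 5 m = 5.0000 m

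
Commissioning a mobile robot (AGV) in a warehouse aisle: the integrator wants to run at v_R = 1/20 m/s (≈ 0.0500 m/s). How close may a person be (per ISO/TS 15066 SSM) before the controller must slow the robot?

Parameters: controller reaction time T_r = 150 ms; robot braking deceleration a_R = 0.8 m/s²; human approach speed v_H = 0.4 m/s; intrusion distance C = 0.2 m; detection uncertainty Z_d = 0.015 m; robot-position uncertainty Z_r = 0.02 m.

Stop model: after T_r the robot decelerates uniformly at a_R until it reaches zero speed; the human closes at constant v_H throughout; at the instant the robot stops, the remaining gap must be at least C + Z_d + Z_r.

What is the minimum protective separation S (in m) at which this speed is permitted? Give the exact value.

S_min = 1053/3200 m = 0.3291 m

T_s = v_R/a_R = (1/20)/(4/5) = 0.0625 s
robot in T_r: 0.0500·0.1500 = 0.0075 m
robot under decel: 0.0500²/(2·0.8000) = 0.0016 m
human closes 0.4000·0.2125 = 0.0850 m
residual clearance needed = 0.2000+0.0150+0.0200 = 0.2350 m
S_min ≈ 0.0075+0.0016+0.0850+0.2350  ⇒  S_min = 1053/3200 m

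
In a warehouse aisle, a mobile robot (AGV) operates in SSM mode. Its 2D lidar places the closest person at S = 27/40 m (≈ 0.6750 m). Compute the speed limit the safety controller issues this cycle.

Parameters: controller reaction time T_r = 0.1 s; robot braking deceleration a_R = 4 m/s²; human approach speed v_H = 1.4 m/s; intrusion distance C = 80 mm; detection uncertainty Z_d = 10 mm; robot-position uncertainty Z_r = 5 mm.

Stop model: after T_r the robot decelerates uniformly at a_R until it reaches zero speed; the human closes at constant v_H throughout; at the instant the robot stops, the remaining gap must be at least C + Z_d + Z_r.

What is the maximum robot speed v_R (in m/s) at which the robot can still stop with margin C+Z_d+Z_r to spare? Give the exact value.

collect terms ⇒ (1/8)·v_R² + (9/20)·v_R + (-11/25) = 0
  disc = (9/20)² − 4·(1/8)·(-11/25) = 169/400 ; √disc = 13/20
  v_R = (−(9/20) + 13/20) / (2·(1/8)) = 4/5 m/s
check:
T_s = v_R/a_R = (4/5)/4 = 0.2000 s
robot in T_r: 0.8000·0.1000 = 0.0800 m
braking distance = 0.8000²/(2·4.0000) = 0.0800 m
person approaches 1.4000·(0.1000+0.2000) = 0.4200 m
margins: 0.0800+0.0100+0.0050 = 0.0950 m
sum ≈ 0.0800+0.0800+0.4200+0.0950 ≈ 0.6750 m = S ✓

v_R_max = 4/5 m/s = 0.8000 m/s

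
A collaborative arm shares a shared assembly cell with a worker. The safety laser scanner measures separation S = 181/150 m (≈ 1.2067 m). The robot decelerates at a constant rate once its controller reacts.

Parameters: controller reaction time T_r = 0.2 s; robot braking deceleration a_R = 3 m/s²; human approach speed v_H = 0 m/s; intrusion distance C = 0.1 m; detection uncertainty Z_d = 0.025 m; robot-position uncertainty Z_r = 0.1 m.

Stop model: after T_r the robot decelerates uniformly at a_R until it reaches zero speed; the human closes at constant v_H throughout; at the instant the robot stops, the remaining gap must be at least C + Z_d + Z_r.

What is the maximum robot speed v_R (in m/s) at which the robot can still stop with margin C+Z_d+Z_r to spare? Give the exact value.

quadratic (1/6)·v² + (1/5)·v + (-589/600) = 0
  disc = (1/5)² − 4·(1/6)·(-589/600) = 25/36 ; √disc = 5/6
  v_R = (−(1/5) + 5/6) / (2·(1/6)) = 19/10 m/s
check:
stop time T_s = (19/10)/3 = 0.6333 s
robot covers v_R·T_r = 1.9000·0.2000 = 0.3800 m before braking
robot under decel: 1.9000²/(2·3.0000) = 0.6017 m
human closes 0.0000·0.8333 = 0.0000 m
margins: 0.1000+0.0250+0.1000 = 0.2250 m
sum ≈ 0.3800+0.6017+0.0000+0.2250 ≈ 1.2067 m = S ✓

v_R_max = 19/10 m/s = 1.9000 m/s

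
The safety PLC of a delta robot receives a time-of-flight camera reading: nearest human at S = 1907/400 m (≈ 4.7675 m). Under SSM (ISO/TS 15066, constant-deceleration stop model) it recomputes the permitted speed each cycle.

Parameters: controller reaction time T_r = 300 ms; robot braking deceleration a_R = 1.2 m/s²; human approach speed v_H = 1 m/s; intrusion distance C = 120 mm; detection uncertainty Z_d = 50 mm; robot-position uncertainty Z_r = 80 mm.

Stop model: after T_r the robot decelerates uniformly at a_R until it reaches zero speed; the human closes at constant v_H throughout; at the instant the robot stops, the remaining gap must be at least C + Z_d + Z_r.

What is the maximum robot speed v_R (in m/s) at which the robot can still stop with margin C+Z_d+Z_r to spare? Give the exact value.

quadratic (5/12)·v² + (17/15)·v + (-1687/400) = 0
  disc = (17/15)² − 4·(5/12)·(-1687/400) = 29929/3600 ; √disc = 173/60
  v_R = (−(17/15) + 173/60) / (2·(5/12)) = 21/10 m/s
check:
braking lasts T_s = (21/10)/(6/5) = 1.7500 s
robot covers v_R·T_r = 2.1000·0.3000 = 0.6300 m before braking
braking distance = 2.1000²/(2·1.2000) = 1.8375 m
human over T_r+T_s: 1.0000·(0.3000+1.7500) = 2.0500 m
margins: 0.1200+0.0500+0.0800 = 0.2500 m
sum ≈ 0.6300+1.8375+2.0500+0.2500 ≈ 4.7675 m = S ✓

v_R_max = 21/10 m/s = 2.1000 m/s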